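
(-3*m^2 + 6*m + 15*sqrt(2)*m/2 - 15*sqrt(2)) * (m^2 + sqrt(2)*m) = -3*m^4 + 6*m^3 + 9*sqrt(2)*m^3/2 - 9*sqrt(2)*m^2 + 15*m^2 - 30*m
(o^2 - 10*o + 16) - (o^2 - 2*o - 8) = 24 - 8*o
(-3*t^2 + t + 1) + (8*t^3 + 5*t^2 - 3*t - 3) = 8*t^3 + 2*t^2 - 2*t - 2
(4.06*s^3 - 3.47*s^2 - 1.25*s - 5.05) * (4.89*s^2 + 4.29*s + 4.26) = 19.8534*s^5 + 0.449099999999998*s^4 - 3.7032*s^3 - 44.8392*s^2 - 26.9895*s - 21.513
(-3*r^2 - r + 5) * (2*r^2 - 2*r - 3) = -6*r^4 + 4*r^3 + 21*r^2 - 7*r - 15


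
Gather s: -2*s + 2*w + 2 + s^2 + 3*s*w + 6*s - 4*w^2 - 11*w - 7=s^2 + s*(3*w + 4) - 4*w^2 - 9*w - 5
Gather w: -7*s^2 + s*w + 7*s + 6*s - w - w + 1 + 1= -7*s^2 + 13*s + w*(s - 2) + 2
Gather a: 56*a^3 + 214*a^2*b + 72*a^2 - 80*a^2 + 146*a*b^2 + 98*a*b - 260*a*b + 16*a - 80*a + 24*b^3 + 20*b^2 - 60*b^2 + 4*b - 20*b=56*a^3 + a^2*(214*b - 8) + a*(146*b^2 - 162*b - 64) + 24*b^3 - 40*b^2 - 16*b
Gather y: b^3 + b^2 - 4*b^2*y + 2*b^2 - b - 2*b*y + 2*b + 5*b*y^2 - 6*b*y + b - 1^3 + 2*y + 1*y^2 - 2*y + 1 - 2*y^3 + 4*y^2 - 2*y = b^3 + 3*b^2 + 2*b - 2*y^3 + y^2*(5*b + 5) + y*(-4*b^2 - 8*b - 2)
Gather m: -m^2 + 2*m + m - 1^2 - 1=-m^2 + 3*m - 2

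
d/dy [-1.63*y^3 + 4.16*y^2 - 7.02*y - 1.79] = -4.89*y^2 + 8.32*y - 7.02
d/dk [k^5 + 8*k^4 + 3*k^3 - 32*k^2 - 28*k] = 5*k^4 + 32*k^3 + 9*k^2 - 64*k - 28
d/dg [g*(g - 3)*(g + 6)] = 3*g^2 + 6*g - 18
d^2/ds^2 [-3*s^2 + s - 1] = -6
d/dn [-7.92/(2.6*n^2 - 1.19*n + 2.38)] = (41.184*n - 9.4248)/(2.6*n^2 - 1.19*n + 2.38)^2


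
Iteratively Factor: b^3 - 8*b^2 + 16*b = (b - 4)*(b^2 - 4*b) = (b - 4)^2*(b)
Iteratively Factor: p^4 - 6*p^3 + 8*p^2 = (p)*(p^3 - 6*p^2 + 8*p) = p^2*(p^2 - 6*p + 8) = p^2*(p - 4)*(p - 2)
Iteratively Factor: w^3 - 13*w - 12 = (w - 4)*(w^2 + 4*w + 3) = (w - 4)*(w + 3)*(w + 1)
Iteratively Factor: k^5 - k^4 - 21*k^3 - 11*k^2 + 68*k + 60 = (k + 2)*(k^4 - 3*k^3 - 15*k^2 + 19*k + 30) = (k - 5)*(k + 2)*(k^3 + 2*k^2 - 5*k - 6) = (k - 5)*(k + 1)*(k + 2)*(k^2 + k - 6) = (k - 5)*(k + 1)*(k + 2)*(k + 3)*(k - 2)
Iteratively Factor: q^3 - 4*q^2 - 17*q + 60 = (q - 5)*(q^2 + q - 12) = (q - 5)*(q - 3)*(q + 4)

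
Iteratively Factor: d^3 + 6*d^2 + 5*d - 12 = (d + 3)*(d^2 + 3*d - 4) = (d + 3)*(d + 4)*(d - 1)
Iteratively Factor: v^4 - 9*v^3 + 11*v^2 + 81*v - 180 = (v - 3)*(v^3 - 6*v^2 - 7*v + 60) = (v - 4)*(v - 3)*(v^2 - 2*v - 15) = (v - 5)*(v - 4)*(v - 3)*(v + 3)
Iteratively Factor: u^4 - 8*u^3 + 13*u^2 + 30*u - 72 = (u - 4)*(u^3 - 4*u^2 - 3*u + 18) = (u - 4)*(u - 3)*(u^2 - u - 6) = (u - 4)*(u - 3)*(u + 2)*(u - 3)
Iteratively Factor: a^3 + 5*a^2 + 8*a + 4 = (a + 2)*(a^2 + 3*a + 2) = (a + 1)*(a + 2)*(a + 2)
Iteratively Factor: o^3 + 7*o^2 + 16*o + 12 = (o + 2)*(o^2 + 5*o + 6) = (o + 2)*(o + 3)*(o + 2)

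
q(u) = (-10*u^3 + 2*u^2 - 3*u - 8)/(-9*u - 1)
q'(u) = (-30*u^2 + 4*u - 3)/(-9*u - 1) + 9*(-10*u^3 + 2*u^2 - 3*u - 8)/(-9*u - 1)^2 = (180*u^3 + 12*u^2 - 4*u - 69)/(81*u^2 + 18*u + 1)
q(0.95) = 1.84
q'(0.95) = 1.01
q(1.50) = 2.88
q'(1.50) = 2.66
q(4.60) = 22.47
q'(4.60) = 9.84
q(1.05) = 1.96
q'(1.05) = 1.36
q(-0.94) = 0.66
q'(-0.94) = -3.67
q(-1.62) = 3.29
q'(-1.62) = -4.32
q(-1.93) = 4.71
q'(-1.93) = -4.89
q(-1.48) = 2.70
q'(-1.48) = -4.09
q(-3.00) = 11.12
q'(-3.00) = -7.11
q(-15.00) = 255.50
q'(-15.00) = -33.68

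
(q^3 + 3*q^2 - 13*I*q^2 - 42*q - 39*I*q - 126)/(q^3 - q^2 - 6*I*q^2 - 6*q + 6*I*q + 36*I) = (q^2 + q*(3 - 7*I) - 21*I)/(q^2 - q - 6)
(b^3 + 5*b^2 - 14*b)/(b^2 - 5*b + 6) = b*(b + 7)/(b - 3)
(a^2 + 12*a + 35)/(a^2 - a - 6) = (a^2 + 12*a + 35)/(a^2 - a - 6)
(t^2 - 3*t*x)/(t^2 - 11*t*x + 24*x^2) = t/(t - 8*x)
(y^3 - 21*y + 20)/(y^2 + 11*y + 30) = (y^2 - 5*y + 4)/(y + 6)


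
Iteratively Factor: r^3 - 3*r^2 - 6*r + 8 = (r - 4)*(r^2 + r - 2) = (r - 4)*(r - 1)*(r + 2)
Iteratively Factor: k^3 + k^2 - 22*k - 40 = (k + 4)*(k^2 - 3*k - 10) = (k - 5)*(k + 4)*(k + 2)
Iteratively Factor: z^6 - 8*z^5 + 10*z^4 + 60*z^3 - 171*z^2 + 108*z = (z)*(z^5 - 8*z^4 + 10*z^3 + 60*z^2 - 171*z + 108) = z*(z - 3)*(z^4 - 5*z^3 - 5*z^2 + 45*z - 36) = z*(z - 4)*(z - 3)*(z^3 - z^2 - 9*z + 9) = z*(z - 4)*(z - 3)*(z - 1)*(z^2 - 9) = z*(z - 4)*(z - 3)^2*(z - 1)*(z + 3)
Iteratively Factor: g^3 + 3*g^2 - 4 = (g - 1)*(g^2 + 4*g + 4) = (g - 1)*(g + 2)*(g + 2)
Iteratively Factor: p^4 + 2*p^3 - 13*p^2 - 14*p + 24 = (p - 1)*(p^3 + 3*p^2 - 10*p - 24) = (p - 1)*(p + 2)*(p^2 + p - 12) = (p - 3)*(p - 1)*(p + 2)*(p + 4)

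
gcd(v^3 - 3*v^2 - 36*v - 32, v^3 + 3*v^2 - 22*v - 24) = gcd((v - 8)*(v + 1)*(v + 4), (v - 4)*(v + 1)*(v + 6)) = v + 1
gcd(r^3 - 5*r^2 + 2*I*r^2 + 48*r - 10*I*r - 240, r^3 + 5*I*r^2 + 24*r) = r + 8*I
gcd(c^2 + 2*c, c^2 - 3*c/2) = c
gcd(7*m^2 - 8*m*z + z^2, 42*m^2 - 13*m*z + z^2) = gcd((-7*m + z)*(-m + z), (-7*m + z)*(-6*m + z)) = -7*m + z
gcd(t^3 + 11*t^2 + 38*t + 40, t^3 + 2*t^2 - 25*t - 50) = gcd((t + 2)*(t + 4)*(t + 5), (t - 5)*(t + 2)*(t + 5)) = t^2 + 7*t + 10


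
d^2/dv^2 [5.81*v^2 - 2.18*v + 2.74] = 11.6200000000000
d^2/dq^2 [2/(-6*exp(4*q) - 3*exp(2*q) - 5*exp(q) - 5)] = 2*(-2*(24*exp(3*q) + 6*exp(q) + 5)^2*exp(q) + (96*exp(3*q) + 12*exp(q) + 5)*(6*exp(4*q) + 3*exp(2*q) + 5*exp(q) + 5))*exp(q)/(6*exp(4*q) + 3*exp(2*q) + 5*exp(q) + 5)^3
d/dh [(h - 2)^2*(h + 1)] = 3*h*(h - 2)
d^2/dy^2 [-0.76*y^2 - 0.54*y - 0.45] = -1.52000000000000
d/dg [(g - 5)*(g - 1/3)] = 2*g - 16/3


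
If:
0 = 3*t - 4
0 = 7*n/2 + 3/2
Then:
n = -3/7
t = 4/3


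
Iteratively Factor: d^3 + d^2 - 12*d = (d + 4)*(d^2 - 3*d) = (d - 3)*(d + 4)*(d)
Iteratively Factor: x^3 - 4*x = (x + 2)*(x^2 - 2*x) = x*(x + 2)*(x - 2)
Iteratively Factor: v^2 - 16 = (v - 4)*(v + 4)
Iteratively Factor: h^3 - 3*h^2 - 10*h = (h)*(h^2 - 3*h - 10) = h*(h + 2)*(h - 5)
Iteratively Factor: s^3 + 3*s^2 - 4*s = (s - 1)*(s^2 + 4*s) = s*(s - 1)*(s + 4)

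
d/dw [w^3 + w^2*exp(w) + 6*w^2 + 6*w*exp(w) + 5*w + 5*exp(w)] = w^2*exp(w) + 3*w^2 + 8*w*exp(w) + 12*w + 11*exp(w) + 5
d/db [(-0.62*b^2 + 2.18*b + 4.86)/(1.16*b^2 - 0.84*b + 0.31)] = (-2.008*b^2 - 11.6596*b + 4.7582)/(1.3456*b^4 - 1.9488*b^3 + 1.4248*b^2 - 0.5208*b + 0.0961)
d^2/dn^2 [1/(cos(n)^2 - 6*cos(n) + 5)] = (-8*sin(n)^4 + 36*sin(n)^2 - 105*cos(n) + 9*cos(3*n) + 96)/(2*(cos(n) - 5)^3*(cos(n) - 1)^3)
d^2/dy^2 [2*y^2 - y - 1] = 4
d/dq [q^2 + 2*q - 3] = 2*q + 2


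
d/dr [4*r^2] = 8*r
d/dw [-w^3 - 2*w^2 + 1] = w*(-3*w - 4)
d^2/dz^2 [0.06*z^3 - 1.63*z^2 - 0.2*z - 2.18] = 0.36*z - 3.26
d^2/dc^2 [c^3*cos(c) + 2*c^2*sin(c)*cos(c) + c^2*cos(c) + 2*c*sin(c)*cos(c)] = -c^3*cos(c) - 6*c^2*sin(c) - 4*c^2*sin(2*c) - c^2*cos(c) - 4*c*sin(c) - 4*c*sin(2*c) + 6*c*cos(c) + 8*c*cos(2*c) + 2*sin(2*c) + 2*cos(c) + 4*cos(2*c)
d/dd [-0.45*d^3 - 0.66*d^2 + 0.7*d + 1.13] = -1.35*d^2 - 1.32*d + 0.7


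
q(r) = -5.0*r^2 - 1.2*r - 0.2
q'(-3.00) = 28.80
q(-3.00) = -41.60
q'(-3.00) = 28.80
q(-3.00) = -41.60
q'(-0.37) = 2.50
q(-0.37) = -0.44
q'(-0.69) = 5.70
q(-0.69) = -1.75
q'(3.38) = -35.00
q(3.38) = -61.38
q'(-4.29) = 41.70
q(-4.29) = -87.07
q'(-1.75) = 16.30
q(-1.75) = -13.41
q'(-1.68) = 15.60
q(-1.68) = -12.30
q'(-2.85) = 27.30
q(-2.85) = -37.39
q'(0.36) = -4.80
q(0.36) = -1.28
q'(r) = -10.0*r - 1.2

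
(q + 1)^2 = q^2 + 2*q + 1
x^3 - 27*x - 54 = (x - 6)*(x + 3)^2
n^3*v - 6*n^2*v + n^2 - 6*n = n*(n - 6)*(n*v + 1)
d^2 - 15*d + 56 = (d - 8)*(d - 7)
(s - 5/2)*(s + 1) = s^2 - 3*s/2 - 5/2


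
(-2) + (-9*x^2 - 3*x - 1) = -9*x^2 - 3*x - 3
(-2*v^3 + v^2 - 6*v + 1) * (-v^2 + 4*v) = 2*v^5 - 9*v^4 + 10*v^3 - 25*v^2 + 4*v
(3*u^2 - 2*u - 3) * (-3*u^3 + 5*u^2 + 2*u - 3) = -9*u^5 + 21*u^4 + 5*u^3 - 28*u^2 + 9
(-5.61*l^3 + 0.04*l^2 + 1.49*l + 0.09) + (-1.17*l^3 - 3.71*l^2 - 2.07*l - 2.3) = -6.78*l^3 - 3.67*l^2 - 0.58*l - 2.21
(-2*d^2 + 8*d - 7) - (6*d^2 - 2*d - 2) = -8*d^2 + 10*d - 5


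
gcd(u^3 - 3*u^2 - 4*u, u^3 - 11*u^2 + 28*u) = u^2 - 4*u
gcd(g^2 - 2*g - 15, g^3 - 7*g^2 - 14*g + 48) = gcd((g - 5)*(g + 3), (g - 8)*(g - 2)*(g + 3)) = g + 3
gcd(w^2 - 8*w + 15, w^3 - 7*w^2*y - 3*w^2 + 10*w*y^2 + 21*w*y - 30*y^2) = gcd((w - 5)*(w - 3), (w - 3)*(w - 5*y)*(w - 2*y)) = w - 3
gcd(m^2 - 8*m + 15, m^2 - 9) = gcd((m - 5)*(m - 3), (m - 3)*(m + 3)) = m - 3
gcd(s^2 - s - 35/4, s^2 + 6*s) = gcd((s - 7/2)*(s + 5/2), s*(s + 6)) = 1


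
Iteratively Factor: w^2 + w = (w + 1)*(w)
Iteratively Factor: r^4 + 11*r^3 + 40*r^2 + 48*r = (r + 4)*(r^3 + 7*r^2 + 12*r) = r*(r + 4)*(r^2 + 7*r + 12) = r*(r + 3)*(r + 4)*(r + 4)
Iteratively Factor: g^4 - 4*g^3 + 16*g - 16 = (g - 2)*(g^3 - 2*g^2 - 4*g + 8) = (g - 2)*(g + 2)*(g^2 - 4*g + 4) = (g - 2)^2*(g + 2)*(g - 2)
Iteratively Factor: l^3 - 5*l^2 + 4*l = (l - 1)*(l^2 - 4*l) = l*(l - 1)*(l - 4)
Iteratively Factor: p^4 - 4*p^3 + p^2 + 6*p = (p + 1)*(p^3 - 5*p^2 + 6*p) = p*(p + 1)*(p^2 - 5*p + 6) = p*(p - 3)*(p + 1)*(p - 2)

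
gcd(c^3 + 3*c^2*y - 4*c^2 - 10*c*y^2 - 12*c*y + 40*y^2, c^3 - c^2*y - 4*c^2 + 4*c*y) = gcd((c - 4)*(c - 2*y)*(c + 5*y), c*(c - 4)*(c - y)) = c - 4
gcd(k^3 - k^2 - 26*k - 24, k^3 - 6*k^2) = k - 6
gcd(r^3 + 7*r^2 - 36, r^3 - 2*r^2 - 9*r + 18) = r^2 + r - 6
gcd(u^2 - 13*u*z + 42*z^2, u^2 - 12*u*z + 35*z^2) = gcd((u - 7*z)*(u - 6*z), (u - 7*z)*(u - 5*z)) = -u + 7*z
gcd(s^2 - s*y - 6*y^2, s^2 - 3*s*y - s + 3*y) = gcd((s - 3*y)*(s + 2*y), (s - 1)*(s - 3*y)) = -s + 3*y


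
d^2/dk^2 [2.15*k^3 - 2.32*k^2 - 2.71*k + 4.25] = 12.9*k - 4.64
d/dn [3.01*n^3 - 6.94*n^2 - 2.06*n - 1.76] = 9.03*n^2 - 13.88*n - 2.06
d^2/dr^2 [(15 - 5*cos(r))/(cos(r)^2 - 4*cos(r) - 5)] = 5*(-9*sin(r)^4*cos(r) + 8*sin(r)^4 - 126*sin(r)^2 - 61*cos(r)/2 - 18*cos(3*r) + cos(5*r)/2 - 48)/(sin(r)^2 + 4*cos(r) + 4)^3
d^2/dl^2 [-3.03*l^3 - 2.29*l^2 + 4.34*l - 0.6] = -18.18*l - 4.58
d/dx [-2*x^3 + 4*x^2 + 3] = 2*x*(4 - 3*x)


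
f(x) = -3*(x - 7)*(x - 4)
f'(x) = 33 - 6*x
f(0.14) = -79.44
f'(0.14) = 32.16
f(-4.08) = -268.58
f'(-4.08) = 57.48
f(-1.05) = -121.96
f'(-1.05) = 39.30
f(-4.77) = -309.67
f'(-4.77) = 61.62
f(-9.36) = -655.71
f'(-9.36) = 89.16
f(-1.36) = -134.43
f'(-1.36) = 41.16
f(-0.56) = -103.42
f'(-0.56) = 36.36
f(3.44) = -5.98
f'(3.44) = 12.36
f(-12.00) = -912.00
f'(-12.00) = 105.00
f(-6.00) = -390.00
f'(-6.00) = 69.00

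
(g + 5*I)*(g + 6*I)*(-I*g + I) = -I*g^3 + 11*g^2 + I*g^2 - 11*g + 30*I*g - 30*I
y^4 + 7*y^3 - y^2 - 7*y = y*(y - 1)*(y + 1)*(y + 7)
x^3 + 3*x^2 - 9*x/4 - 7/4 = (x - 1)*(x + 1/2)*(x + 7/2)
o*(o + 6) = o^2 + 6*o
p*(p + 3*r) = p^2 + 3*p*r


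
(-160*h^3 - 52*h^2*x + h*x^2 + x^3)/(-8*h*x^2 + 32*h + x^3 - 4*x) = (20*h^2 + 9*h*x + x^2)/(x^2 - 4)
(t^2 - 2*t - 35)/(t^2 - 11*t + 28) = (t + 5)/(t - 4)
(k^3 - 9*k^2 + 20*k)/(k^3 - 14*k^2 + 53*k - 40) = k*(k - 4)/(k^2 - 9*k + 8)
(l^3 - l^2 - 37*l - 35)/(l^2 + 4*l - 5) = (l^2 - 6*l - 7)/(l - 1)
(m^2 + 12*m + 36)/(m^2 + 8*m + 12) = (m + 6)/(m + 2)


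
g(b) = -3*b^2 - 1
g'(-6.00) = 36.00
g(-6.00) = -109.00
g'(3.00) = -18.00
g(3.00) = -28.00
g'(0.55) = -3.30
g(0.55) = -1.91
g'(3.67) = -22.02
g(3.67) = -41.41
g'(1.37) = -8.22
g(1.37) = -6.63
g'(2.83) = -16.98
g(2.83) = -25.03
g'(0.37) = -2.22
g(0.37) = -1.41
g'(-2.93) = 17.58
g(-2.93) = -26.75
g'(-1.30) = 7.80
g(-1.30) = -6.07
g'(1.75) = -10.50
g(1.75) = -10.19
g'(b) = -6*b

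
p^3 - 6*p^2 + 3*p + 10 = (p - 5)*(p - 2)*(p + 1)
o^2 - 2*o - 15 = (o - 5)*(o + 3)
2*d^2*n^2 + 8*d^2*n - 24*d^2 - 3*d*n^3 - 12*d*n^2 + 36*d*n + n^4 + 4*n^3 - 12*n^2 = (-2*d + n)*(-d + n)*(n - 2)*(n + 6)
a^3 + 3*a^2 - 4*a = a*(a - 1)*(a + 4)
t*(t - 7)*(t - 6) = t^3 - 13*t^2 + 42*t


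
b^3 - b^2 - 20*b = b*(b - 5)*(b + 4)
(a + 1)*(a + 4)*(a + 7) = a^3 + 12*a^2 + 39*a + 28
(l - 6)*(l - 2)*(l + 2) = l^3 - 6*l^2 - 4*l + 24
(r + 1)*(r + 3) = r^2 + 4*r + 3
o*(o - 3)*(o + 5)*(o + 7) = o^4 + 9*o^3 - o^2 - 105*o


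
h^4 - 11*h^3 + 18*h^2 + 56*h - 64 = (h - 8)*(h - 4)*(h - 1)*(h + 2)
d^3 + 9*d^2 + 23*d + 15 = (d + 1)*(d + 3)*(d + 5)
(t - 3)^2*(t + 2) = t^3 - 4*t^2 - 3*t + 18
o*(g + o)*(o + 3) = g*o^2 + 3*g*o + o^3 + 3*o^2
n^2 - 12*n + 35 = (n - 7)*(n - 5)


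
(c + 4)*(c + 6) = c^2 + 10*c + 24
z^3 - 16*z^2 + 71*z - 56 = (z - 8)*(z - 7)*(z - 1)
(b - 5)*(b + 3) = b^2 - 2*b - 15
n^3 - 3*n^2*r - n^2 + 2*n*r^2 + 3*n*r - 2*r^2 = (n - 1)*(n - 2*r)*(n - r)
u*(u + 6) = u^2 + 6*u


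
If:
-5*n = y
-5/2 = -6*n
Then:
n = 5/12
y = -25/12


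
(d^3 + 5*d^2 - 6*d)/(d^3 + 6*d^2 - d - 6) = d/(d + 1)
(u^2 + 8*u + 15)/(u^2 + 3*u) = (u + 5)/u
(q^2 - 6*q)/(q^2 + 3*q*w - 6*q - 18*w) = q/(q + 3*w)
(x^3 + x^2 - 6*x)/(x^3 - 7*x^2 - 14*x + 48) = x/(x - 8)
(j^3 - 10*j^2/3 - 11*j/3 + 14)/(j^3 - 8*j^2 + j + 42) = (j - 7/3)/(j - 7)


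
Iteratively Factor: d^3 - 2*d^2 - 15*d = (d)*(d^2 - 2*d - 15) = d*(d - 5)*(d + 3)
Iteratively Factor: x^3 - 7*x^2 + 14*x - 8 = (x - 4)*(x^2 - 3*x + 2) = (x - 4)*(x - 1)*(x - 2)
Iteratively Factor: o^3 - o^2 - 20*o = (o)*(o^2 - o - 20) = o*(o + 4)*(o - 5)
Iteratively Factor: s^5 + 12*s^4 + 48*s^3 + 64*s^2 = (s + 4)*(s^4 + 8*s^3 + 16*s^2) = s*(s + 4)*(s^3 + 8*s^2 + 16*s) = s*(s + 4)^2*(s^2 + 4*s) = s*(s + 4)^3*(s)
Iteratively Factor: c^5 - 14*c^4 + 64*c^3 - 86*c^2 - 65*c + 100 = (c - 5)*(c^4 - 9*c^3 + 19*c^2 + 9*c - 20) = (c - 5)*(c + 1)*(c^3 - 10*c^2 + 29*c - 20) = (c - 5)*(c - 1)*(c + 1)*(c^2 - 9*c + 20) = (c - 5)^2*(c - 1)*(c + 1)*(c - 4)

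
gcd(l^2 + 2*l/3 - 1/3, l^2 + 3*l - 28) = 1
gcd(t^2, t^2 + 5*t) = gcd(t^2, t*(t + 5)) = t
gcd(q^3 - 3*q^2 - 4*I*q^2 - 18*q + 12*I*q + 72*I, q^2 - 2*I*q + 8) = q - 4*I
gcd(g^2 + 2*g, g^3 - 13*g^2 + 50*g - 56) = 1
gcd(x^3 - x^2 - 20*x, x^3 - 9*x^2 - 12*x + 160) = x^2 - x - 20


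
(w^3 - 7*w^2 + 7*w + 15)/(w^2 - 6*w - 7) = (w^2 - 8*w + 15)/(w - 7)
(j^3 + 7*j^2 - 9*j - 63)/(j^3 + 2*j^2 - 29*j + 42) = (j + 3)/(j - 2)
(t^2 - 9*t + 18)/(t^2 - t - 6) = (t - 6)/(t + 2)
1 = 1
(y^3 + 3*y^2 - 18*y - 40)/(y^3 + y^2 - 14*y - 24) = (y + 5)/(y + 3)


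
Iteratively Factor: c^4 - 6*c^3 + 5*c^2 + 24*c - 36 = (c + 2)*(c^3 - 8*c^2 + 21*c - 18) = (c - 3)*(c + 2)*(c^2 - 5*c + 6) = (c - 3)^2*(c + 2)*(c - 2)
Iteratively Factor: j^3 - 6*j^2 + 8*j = (j - 2)*(j^2 - 4*j) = j*(j - 2)*(j - 4)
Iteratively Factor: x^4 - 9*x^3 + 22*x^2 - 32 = (x + 1)*(x^3 - 10*x^2 + 32*x - 32) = (x - 4)*(x + 1)*(x^2 - 6*x + 8) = (x - 4)*(x - 2)*(x + 1)*(x - 4)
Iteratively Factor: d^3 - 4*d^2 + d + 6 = (d - 3)*(d^2 - d - 2) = (d - 3)*(d - 2)*(d + 1)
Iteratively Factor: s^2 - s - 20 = (s - 5)*(s + 4)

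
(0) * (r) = 0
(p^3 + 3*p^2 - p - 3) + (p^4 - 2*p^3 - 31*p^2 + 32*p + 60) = p^4 - p^3 - 28*p^2 + 31*p + 57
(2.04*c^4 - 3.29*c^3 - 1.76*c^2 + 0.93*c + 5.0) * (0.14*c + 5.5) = 0.2856*c^5 + 10.7594*c^4 - 18.3414*c^3 - 9.5498*c^2 + 5.815*c + 27.5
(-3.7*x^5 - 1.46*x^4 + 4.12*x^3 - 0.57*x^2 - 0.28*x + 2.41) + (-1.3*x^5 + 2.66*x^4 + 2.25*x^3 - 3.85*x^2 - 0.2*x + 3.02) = -5.0*x^5 + 1.2*x^4 + 6.37*x^3 - 4.42*x^2 - 0.48*x + 5.43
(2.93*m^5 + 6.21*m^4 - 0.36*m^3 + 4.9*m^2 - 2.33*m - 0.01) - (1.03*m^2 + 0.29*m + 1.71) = 2.93*m^5 + 6.21*m^4 - 0.36*m^3 + 3.87*m^2 - 2.62*m - 1.72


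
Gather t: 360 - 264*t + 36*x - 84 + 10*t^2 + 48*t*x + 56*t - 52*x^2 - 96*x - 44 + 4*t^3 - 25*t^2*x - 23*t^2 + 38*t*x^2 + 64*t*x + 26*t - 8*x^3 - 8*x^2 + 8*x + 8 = 4*t^3 + t^2*(-25*x - 13) + t*(38*x^2 + 112*x - 182) - 8*x^3 - 60*x^2 - 52*x + 240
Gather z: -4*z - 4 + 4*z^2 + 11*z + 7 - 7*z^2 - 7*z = 3 - 3*z^2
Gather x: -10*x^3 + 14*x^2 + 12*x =-10*x^3 + 14*x^2 + 12*x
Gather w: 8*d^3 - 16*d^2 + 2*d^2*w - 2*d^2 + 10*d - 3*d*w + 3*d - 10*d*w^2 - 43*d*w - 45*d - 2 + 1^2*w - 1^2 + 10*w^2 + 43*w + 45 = 8*d^3 - 18*d^2 - 32*d + w^2*(10 - 10*d) + w*(2*d^2 - 46*d + 44) + 42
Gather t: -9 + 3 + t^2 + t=t^2 + t - 6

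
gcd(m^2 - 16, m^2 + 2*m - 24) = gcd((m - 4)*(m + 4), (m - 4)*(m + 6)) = m - 4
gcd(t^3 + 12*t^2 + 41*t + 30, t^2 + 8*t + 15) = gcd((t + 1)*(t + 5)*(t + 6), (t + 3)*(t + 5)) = t + 5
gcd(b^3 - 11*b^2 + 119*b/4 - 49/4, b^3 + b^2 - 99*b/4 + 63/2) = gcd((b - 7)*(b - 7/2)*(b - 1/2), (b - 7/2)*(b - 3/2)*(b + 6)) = b - 7/2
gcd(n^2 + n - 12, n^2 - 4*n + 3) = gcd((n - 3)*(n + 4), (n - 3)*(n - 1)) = n - 3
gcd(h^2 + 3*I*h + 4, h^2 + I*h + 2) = h - I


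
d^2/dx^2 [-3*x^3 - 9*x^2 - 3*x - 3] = -18*x - 18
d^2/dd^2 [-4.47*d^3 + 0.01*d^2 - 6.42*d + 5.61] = 0.02 - 26.82*d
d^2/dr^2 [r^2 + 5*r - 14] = 2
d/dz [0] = 0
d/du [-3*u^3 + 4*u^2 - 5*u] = -9*u^2 + 8*u - 5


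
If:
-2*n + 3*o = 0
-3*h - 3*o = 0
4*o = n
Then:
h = 0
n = 0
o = 0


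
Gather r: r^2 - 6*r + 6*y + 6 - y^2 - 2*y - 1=r^2 - 6*r - y^2 + 4*y + 5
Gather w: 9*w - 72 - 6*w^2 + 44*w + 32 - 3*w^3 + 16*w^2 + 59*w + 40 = -3*w^3 + 10*w^2 + 112*w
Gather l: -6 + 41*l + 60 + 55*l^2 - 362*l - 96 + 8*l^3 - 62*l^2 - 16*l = 8*l^3 - 7*l^2 - 337*l - 42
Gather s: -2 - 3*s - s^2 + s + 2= -s^2 - 2*s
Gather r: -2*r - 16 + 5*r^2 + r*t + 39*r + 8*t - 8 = 5*r^2 + r*(t + 37) + 8*t - 24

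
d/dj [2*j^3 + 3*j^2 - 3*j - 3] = 6*j^2 + 6*j - 3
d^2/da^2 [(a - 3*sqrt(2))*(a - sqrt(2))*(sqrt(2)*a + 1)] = 6*sqrt(2)*a - 14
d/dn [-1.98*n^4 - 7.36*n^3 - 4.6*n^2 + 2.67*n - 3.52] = -7.92*n^3 - 22.08*n^2 - 9.2*n + 2.67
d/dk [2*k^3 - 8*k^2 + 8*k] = 6*k^2 - 16*k + 8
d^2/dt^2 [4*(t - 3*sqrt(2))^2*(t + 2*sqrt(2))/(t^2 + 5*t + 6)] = 8*(13*t^3 + 20*sqrt(2)*t^3 + 90*t^2 + 180*sqrt(2)*t^2 + 216*t + 540*sqrt(2)*t + 180 + 540*sqrt(2))/(t^6 + 15*t^5 + 93*t^4 + 305*t^3 + 558*t^2 + 540*t + 216)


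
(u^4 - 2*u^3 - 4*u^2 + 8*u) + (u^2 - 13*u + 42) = u^4 - 2*u^3 - 3*u^2 - 5*u + 42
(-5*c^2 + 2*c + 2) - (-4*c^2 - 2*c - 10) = -c^2 + 4*c + 12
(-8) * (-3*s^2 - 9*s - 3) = 24*s^2 + 72*s + 24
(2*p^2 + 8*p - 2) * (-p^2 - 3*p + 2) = -2*p^4 - 14*p^3 - 18*p^2 + 22*p - 4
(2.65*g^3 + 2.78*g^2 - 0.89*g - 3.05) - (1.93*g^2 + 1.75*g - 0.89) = 2.65*g^3 + 0.85*g^2 - 2.64*g - 2.16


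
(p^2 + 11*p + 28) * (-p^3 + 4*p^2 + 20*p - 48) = -p^5 - 7*p^4 + 36*p^3 + 284*p^2 + 32*p - 1344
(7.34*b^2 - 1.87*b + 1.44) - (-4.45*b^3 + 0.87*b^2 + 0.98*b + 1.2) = 4.45*b^3 + 6.47*b^2 - 2.85*b + 0.24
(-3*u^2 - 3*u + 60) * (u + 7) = -3*u^3 - 24*u^2 + 39*u + 420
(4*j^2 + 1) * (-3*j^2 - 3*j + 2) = -12*j^4 - 12*j^3 + 5*j^2 - 3*j + 2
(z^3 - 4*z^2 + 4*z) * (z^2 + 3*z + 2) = z^5 - z^4 - 6*z^3 + 4*z^2 + 8*z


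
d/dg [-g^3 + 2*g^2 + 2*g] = -3*g^2 + 4*g + 2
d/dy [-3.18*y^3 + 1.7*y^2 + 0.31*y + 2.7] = -9.54*y^2 + 3.4*y + 0.31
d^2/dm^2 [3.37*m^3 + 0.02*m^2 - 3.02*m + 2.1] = 20.22*m + 0.04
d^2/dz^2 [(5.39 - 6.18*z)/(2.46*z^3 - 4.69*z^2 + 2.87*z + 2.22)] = (-224.393328*z^5 + 819.22428*z^4 - 1179.5931*z^3 + 1344.683334*z^2 - 997.990854*z + 279.78349)/(14.886936*z^9 - 85.146012*z^8 + 214.435494*z^7 - 261.532081*z^6 + 96.496575*z^5 + 124.642707*z^4 - 119.279701*z^3 - 14.484834*z^2 + 42.433524*z + 10.941048)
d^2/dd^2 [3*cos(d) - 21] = -3*cos(d)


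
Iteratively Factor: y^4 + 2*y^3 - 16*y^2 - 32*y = (y - 4)*(y^3 + 6*y^2 + 8*y) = y*(y - 4)*(y^2 + 6*y + 8) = y*(y - 4)*(y + 2)*(y + 4)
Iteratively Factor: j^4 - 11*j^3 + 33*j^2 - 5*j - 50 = (j - 5)*(j^3 - 6*j^2 + 3*j + 10) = (j - 5)*(j - 2)*(j^2 - 4*j - 5) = (j - 5)^2*(j - 2)*(j + 1)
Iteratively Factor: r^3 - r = (r)*(r^2 - 1) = r*(r - 1)*(r + 1)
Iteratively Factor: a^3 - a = (a - 1)*(a^2 + a) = (a - 1)*(a + 1)*(a)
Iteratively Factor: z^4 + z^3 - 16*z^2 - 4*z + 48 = (z - 3)*(z^3 + 4*z^2 - 4*z - 16) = (z - 3)*(z + 4)*(z^2 - 4) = (z - 3)*(z - 2)*(z + 4)*(z + 2)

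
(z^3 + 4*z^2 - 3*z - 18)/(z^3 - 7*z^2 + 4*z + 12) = (z^2 + 6*z + 9)/(z^2 - 5*z - 6)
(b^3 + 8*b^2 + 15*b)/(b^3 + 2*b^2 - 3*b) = (b + 5)/(b - 1)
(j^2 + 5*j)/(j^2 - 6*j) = (j + 5)/(j - 6)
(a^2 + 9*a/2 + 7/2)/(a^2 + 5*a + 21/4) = 2*(a + 1)/(2*a + 3)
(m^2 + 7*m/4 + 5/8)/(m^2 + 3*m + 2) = (8*m^2 + 14*m + 5)/(8*(m^2 + 3*m + 2))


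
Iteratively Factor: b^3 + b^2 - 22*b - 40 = (b + 4)*(b^2 - 3*b - 10) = (b - 5)*(b + 4)*(b + 2)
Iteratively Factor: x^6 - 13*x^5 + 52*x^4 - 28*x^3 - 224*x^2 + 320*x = (x - 4)*(x^5 - 9*x^4 + 16*x^3 + 36*x^2 - 80*x) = x*(x - 4)*(x^4 - 9*x^3 + 16*x^2 + 36*x - 80) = x*(x - 4)*(x + 2)*(x^3 - 11*x^2 + 38*x - 40) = x*(x - 4)^2*(x + 2)*(x^2 - 7*x + 10) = x*(x - 5)*(x - 4)^2*(x + 2)*(x - 2)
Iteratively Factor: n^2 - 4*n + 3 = (n - 1)*(n - 3)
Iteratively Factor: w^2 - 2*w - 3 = (w + 1)*(w - 3)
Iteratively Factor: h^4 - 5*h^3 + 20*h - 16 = (h - 4)*(h^3 - h^2 - 4*h + 4) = (h - 4)*(h - 1)*(h^2 - 4) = (h - 4)*(h - 2)*(h - 1)*(h + 2)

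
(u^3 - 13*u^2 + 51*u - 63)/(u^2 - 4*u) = (u^3 - 13*u^2 + 51*u - 63)/(u*(u - 4))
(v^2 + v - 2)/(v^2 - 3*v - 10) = (v - 1)/(v - 5)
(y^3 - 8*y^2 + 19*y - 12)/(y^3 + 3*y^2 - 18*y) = (y^2 - 5*y + 4)/(y*(y + 6))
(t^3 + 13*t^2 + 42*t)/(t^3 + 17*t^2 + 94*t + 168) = t/(t + 4)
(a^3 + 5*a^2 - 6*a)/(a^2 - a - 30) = a*(-a^2 - 5*a + 6)/(-a^2 + a + 30)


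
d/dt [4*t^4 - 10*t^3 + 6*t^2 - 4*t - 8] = 16*t^3 - 30*t^2 + 12*t - 4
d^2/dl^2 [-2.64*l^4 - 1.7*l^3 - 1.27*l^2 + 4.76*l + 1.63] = -31.68*l^2 - 10.2*l - 2.54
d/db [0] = 0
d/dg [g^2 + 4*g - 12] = 2*g + 4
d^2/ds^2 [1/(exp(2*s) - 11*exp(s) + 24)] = ((11 - 4*exp(s))*(exp(2*s) - 11*exp(s) + 24) + 2*(2*exp(s) - 11)^2*exp(s))*exp(s)/(exp(2*s) - 11*exp(s) + 24)^3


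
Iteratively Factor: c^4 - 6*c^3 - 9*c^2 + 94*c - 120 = (c - 3)*(c^3 - 3*c^2 - 18*c + 40) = (c - 3)*(c + 4)*(c^2 - 7*c + 10) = (c - 3)*(c - 2)*(c + 4)*(c - 5)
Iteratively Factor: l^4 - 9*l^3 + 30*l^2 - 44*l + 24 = (l - 2)*(l^3 - 7*l^2 + 16*l - 12) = (l - 2)^2*(l^2 - 5*l + 6) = (l - 3)*(l - 2)^2*(l - 2)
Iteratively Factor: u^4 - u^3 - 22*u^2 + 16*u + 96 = (u - 4)*(u^3 + 3*u^2 - 10*u - 24) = (u - 4)*(u - 3)*(u^2 + 6*u + 8) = (u - 4)*(u - 3)*(u + 4)*(u + 2)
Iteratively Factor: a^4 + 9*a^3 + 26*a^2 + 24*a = (a + 2)*(a^3 + 7*a^2 + 12*a) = (a + 2)*(a + 3)*(a^2 + 4*a) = (a + 2)*(a + 3)*(a + 4)*(a)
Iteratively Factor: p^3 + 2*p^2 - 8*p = (p - 2)*(p^2 + 4*p) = (p - 2)*(p + 4)*(p)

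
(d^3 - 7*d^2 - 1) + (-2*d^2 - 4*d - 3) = d^3 - 9*d^2 - 4*d - 4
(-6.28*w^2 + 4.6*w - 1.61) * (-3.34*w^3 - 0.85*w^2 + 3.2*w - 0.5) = 20.9752*w^5 - 10.026*w^4 - 18.6286*w^3 + 19.2285*w^2 - 7.452*w + 0.805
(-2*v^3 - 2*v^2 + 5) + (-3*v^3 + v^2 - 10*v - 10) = -5*v^3 - v^2 - 10*v - 5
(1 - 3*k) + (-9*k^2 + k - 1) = -9*k^2 - 2*k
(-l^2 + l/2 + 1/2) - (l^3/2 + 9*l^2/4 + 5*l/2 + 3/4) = -l^3/2 - 13*l^2/4 - 2*l - 1/4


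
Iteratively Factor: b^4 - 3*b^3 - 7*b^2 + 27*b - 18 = (b - 1)*(b^3 - 2*b^2 - 9*b + 18) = (b - 1)*(b + 3)*(b^2 - 5*b + 6) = (b - 2)*(b - 1)*(b + 3)*(b - 3)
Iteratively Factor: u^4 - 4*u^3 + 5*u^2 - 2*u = (u - 2)*(u^3 - 2*u^2 + u) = (u - 2)*(u - 1)*(u^2 - u) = (u - 2)*(u - 1)^2*(u)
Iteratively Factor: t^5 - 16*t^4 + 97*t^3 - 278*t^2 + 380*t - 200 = (t - 2)*(t^4 - 14*t^3 + 69*t^2 - 140*t + 100) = (t - 2)^2*(t^3 - 12*t^2 + 45*t - 50) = (t - 2)^3*(t^2 - 10*t + 25) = (t - 5)*(t - 2)^3*(t - 5)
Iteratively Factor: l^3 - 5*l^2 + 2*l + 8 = (l - 4)*(l^2 - l - 2) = (l - 4)*(l + 1)*(l - 2)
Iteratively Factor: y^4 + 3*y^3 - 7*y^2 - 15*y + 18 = (y + 3)*(y^3 - 7*y + 6) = (y + 3)^2*(y^2 - 3*y + 2) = (y - 2)*(y + 3)^2*(y - 1)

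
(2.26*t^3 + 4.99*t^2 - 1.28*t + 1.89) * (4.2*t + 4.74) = 9.492*t^4 + 31.6704*t^3 + 18.2766*t^2 + 1.8708*t + 8.9586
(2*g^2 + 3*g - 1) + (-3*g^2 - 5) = -g^2 + 3*g - 6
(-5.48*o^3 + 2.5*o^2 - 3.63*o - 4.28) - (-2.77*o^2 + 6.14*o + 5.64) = -5.48*o^3 + 5.27*o^2 - 9.77*o - 9.92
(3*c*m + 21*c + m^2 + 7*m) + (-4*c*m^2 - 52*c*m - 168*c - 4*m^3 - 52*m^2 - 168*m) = -4*c*m^2 - 49*c*m - 147*c - 4*m^3 - 51*m^2 - 161*m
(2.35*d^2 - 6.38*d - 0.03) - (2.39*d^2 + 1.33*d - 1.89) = -0.04*d^2 - 7.71*d + 1.86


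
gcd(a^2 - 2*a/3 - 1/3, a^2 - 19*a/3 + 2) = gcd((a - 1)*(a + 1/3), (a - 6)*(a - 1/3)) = 1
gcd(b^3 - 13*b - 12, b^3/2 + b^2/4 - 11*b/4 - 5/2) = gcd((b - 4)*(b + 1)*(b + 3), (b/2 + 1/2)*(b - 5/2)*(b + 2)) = b + 1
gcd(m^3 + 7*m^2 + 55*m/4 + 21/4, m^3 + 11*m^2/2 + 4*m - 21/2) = m^2 + 13*m/2 + 21/2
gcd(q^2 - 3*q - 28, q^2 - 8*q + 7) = q - 7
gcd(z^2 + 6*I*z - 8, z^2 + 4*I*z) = z + 4*I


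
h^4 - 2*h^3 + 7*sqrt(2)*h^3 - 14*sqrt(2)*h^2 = h^2*(h - 2)*(h + 7*sqrt(2))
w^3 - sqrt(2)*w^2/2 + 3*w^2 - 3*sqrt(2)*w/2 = w*(w + 3)*(w - sqrt(2)/2)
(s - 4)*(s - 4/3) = s^2 - 16*s/3 + 16/3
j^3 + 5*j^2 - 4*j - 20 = (j - 2)*(j + 2)*(j + 5)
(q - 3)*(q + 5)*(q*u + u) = q^3*u + 3*q^2*u - 13*q*u - 15*u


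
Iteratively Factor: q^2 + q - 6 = (q + 3)*(q - 2)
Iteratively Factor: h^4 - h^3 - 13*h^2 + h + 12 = (h + 3)*(h^3 - 4*h^2 - h + 4) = (h - 4)*(h + 3)*(h^2 - 1) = (h - 4)*(h + 1)*(h + 3)*(h - 1)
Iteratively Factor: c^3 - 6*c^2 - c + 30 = (c - 5)*(c^2 - c - 6) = (c - 5)*(c - 3)*(c + 2)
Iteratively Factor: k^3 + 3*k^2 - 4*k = (k)*(k^2 + 3*k - 4) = k*(k - 1)*(k + 4)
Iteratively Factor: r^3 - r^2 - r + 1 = (r - 1)*(r^2 - 1) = (r - 1)*(r + 1)*(r - 1)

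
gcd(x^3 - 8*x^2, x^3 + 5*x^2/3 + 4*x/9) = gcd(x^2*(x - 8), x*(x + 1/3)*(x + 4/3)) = x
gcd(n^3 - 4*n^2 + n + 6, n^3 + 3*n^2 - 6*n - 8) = n^2 - n - 2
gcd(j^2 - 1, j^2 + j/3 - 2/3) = j + 1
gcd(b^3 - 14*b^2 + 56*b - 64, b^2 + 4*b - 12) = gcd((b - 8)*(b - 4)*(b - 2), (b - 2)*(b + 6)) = b - 2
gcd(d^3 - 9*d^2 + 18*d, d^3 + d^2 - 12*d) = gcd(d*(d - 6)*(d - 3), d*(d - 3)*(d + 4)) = d^2 - 3*d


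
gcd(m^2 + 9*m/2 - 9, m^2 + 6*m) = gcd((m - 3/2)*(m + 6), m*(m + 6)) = m + 6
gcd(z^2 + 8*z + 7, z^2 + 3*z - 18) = 1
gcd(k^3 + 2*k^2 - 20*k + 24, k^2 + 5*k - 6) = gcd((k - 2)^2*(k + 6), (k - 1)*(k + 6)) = k + 6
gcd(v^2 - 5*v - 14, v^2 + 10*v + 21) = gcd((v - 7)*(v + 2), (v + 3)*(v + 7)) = 1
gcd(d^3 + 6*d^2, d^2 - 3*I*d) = d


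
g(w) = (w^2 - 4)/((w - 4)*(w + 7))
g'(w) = 2*w/((w - 4)*(w + 7)) - (w^2 - 4)/((w - 4)*(w + 7)^2) - (w^2 - 4)/((w - 4)^2*(w + 7))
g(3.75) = -3.74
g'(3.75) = -17.42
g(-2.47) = -0.07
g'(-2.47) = 0.17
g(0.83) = 0.13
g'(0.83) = -0.04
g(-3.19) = -0.23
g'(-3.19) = 0.26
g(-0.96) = 0.10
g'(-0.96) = 0.07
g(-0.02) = 0.14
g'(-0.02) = 0.02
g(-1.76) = 0.03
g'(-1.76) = 0.12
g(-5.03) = -1.20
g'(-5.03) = 1.04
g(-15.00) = 1.45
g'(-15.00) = 0.06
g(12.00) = 0.92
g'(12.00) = -0.00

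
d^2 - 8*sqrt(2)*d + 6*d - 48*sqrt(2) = (d + 6)*(d - 8*sqrt(2))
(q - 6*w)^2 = q^2 - 12*q*w + 36*w^2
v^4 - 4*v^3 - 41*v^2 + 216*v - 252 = (v - 6)*(v - 3)*(v - 2)*(v + 7)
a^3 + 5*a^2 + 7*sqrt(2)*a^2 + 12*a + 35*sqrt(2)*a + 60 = (a + 5)*(a + sqrt(2))*(a + 6*sqrt(2))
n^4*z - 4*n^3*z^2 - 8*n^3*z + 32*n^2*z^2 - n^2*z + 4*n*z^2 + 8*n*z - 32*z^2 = (n - 8)*(n - 1)*(n - 4*z)*(n*z + z)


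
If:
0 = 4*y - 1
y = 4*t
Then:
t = 1/16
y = 1/4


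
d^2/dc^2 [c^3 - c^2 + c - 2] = 6*c - 2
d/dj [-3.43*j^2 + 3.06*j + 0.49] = 3.06 - 6.86*j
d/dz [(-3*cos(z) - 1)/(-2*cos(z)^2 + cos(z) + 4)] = (-6*sin(z)^2 + 4*cos(z) + 17)*sin(z)/(cos(z) - cos(2*z) + 3)^2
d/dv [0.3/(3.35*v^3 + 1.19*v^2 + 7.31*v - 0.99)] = (-3.015*v^2 - 0.714*v - 2.193)/(3.35*v^3 + 1.19*v^2 + 7.31*v - 0.99)^2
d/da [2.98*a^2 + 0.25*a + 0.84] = 5.96*a + 0.25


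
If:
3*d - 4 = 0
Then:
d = 4/3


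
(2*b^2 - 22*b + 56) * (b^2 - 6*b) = 2*b^4 - 34*b^3 + 188*b^2 - 336*b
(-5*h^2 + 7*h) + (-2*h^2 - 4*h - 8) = -7*h^2 + 3*h - 8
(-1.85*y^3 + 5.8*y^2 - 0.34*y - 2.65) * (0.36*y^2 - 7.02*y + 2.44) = -0.666*y^5 + 15.075*y^4 - 45.3524*y^3 + 15.5848*y^2 + 17.7734*y - 6.466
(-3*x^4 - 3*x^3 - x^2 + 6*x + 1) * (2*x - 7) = -6*x^5 + 15*x^4 + 19*x^3 + 19*x^2 - 40*x - 7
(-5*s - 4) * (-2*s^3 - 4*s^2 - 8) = 10*s^4 + 28*s^3 + 16*s^2 + 40*s + 32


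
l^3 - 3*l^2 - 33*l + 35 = (l - 7)*(l - 1)*(l + 5)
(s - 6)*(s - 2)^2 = s^3 - 10*s^2 + 28*s - 24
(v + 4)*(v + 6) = v^2 + 10*v + 24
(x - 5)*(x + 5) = x^2 - 25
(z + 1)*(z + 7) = z^2 + 8*z + 7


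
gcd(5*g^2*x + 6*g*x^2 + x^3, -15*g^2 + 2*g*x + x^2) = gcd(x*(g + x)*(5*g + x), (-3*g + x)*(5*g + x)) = 5*g + x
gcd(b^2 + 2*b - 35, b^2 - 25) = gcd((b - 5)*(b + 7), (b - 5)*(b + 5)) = b - 5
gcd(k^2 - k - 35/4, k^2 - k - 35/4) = k^2 - k - 35/4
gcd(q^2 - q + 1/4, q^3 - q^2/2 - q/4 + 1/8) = q^2 - q + 1/4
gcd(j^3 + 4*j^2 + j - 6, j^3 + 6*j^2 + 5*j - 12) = j^2 + 2*j - 3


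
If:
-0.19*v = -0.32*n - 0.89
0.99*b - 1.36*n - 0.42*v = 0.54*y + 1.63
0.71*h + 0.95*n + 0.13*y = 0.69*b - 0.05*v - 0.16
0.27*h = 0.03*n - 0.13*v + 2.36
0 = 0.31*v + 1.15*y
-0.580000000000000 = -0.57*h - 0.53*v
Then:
No Solution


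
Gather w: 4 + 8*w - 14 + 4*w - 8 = 12*w - 18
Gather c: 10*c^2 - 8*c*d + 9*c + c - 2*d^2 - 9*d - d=10*c^2 + c*(10 - 8*d) - 2*d^2 - 10*d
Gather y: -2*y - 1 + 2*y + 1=0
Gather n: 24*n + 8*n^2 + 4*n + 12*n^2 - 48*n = 20*n^2 - 20*n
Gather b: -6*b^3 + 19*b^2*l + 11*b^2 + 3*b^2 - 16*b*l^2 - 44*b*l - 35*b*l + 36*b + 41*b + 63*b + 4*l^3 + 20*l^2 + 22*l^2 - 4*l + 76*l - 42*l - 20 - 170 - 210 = -6*b^3 + b^2*(19*l + 14) + b*(-16*l^2 - 79*l + 140) + 4*l^3 + 42*l^2 + 30*l - 400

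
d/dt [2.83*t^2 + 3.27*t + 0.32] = 5.66*t + 3.27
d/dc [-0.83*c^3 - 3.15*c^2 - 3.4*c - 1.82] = -2.49*c^2 - 6.3*c - 3.4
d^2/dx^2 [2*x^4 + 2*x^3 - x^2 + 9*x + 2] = 24*x^2 + 12*x - 2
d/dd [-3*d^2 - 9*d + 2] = -6*d - 9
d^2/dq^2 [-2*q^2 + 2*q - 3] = -4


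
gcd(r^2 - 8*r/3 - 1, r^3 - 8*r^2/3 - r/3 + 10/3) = 1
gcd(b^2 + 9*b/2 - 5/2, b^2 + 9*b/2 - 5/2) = b^2 + 9*b/2 - 5/2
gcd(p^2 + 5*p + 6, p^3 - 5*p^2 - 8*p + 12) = p + 2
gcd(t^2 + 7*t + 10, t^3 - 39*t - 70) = t^2 + 7*t + 10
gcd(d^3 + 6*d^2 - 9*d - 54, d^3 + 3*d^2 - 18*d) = d^2 + 3*d - 18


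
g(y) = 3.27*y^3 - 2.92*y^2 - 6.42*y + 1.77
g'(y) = 9.81*y^2 - 5.84*y - 6.42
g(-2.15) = -30.42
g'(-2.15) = 51.48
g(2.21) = 8.62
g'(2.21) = 28.59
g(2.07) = 4.97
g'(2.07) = 23.53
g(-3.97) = -223.37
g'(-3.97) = 171.38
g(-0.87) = 2.99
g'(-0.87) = 6.09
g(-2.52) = -52.92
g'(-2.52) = 70.59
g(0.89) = -3.95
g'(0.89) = -3.85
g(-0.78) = 3.45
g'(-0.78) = 4.10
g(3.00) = 44.52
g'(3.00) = 64.35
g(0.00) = 1.77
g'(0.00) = -6.42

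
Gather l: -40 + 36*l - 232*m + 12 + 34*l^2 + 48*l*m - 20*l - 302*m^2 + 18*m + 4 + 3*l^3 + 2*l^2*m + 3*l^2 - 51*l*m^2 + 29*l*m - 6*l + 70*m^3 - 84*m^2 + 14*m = 3*l^3 + l^2*(2*m + 37) + l*(-51*m^2 + 77*m + 10) + 70*m^3 - 386*m^2 - 200*m - 24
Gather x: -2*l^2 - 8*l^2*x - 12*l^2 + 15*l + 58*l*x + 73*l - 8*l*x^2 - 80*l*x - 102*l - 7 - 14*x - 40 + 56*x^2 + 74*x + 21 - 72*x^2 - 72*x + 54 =-14*l^2 - 14*l + x^2*(-8*l - 16) + x*(-8*l^2 - 22*l - 12) + 28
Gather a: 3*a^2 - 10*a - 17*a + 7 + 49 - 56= 3*a^2 - 27*a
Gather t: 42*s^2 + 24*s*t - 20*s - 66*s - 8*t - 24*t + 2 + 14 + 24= 42*s^2 - 86*s + t*(24*s - 32) + 40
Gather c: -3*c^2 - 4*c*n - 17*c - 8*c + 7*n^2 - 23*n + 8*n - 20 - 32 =-3*c^2 + c*(-4*n - 25) + 7*n^2 - 15*n - 52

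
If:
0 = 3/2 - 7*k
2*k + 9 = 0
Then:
No Solution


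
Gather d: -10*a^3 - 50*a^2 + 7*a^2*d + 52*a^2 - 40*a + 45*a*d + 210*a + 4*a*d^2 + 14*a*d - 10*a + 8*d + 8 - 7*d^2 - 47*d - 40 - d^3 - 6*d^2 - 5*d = -10*a^3 + 2*a^2 + 160*a - d^3 + d^2*(4*a - 13) + d*(7*a^2 + 59*a - 44) - 32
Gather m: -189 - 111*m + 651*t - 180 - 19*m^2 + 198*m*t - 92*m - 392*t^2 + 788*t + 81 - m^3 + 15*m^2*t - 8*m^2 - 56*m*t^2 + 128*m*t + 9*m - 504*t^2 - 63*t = -m^3 + m^2*(15*t - 27) + m*(-56*t^2 + 326*t - 194) - 896*t^2 + 1376*t - 288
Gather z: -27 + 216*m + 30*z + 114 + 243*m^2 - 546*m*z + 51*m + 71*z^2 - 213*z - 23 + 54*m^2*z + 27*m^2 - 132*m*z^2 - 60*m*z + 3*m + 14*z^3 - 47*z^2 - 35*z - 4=270*m^2 + 270*m + 14*z^3 + z^2*(24 - 132*m) + z*(54*m^2 - 606*m - 218) + 60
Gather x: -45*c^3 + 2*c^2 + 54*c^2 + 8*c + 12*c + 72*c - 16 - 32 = -45*c^3 + 56*c^2 + 92*c - 48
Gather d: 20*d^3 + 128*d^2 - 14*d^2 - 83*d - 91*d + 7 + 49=20*d^3 + 114*d^2 - 174*d + 56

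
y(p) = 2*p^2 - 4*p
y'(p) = 4*p - 4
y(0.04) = -0.16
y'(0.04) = -3.84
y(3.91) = 14.94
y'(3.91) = 11.64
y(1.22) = -1.90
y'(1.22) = 0.88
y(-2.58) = 23.63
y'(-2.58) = -14.32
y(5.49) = 38.32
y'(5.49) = 17.96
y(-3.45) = 37.60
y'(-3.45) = -17.80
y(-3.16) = 32.61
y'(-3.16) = -16.64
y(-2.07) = 16.85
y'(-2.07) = -12.28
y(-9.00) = 198.00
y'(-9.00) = -40.00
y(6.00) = 48.00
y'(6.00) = 20.00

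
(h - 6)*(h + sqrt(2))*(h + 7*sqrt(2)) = h^3 - 6*h^2 + 8*sqrt(2)*h^2 - 48*sqrt(2)*h + 14*h - 84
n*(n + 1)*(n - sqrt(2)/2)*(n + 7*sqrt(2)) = n^4 + n^3 + 13*sqrt(2)*n^3/2 - 7*n^2 + 13*sqrt(2)*n^2/2 - 7*n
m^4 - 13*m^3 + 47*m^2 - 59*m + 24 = (m - 8)*(m - 3)*(m - 1)^2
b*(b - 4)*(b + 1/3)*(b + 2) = b^4 - 5*b^3/3 - 26*b^2/3 - 8*b/3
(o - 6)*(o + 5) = o^2 - o - 30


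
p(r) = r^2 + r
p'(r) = 2*r + 1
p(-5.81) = 27.95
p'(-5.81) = -10.62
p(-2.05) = 2.15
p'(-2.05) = -3.10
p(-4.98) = 19.82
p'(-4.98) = -8.96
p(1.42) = 3.44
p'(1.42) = 3.84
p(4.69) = 26.69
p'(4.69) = 10.38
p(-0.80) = -0.16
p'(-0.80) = -0.60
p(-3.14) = 6.72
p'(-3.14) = -5.28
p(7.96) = 71.32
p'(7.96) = 16.92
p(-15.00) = 210.00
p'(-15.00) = -29.00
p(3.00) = 12.00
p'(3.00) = 7.00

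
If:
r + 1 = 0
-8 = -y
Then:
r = -1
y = 8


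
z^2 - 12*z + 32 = (z - 8)*(z - 4)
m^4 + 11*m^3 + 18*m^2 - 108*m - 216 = (m - 3)*(m + 2)*(m + 6)^2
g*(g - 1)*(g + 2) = g^3 + g^2 - 2*g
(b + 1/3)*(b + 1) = b^2 + 4*b/3 + 1/3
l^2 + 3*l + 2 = (l + 1)*(l + 2)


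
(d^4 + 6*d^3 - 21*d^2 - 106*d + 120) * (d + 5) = d^5 + 11*d^4 + 9*d^3 - 211*d^2 - 410*d + 600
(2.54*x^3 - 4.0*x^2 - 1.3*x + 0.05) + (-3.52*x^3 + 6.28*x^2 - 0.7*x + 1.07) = -0.98*x^3 + 2.28*x^2 - 2.0*x + 1.12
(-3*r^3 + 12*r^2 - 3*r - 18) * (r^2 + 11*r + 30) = -3*r^5 - 21*r^4 + 39*r^3 + 309*r^2 - 288*r - 540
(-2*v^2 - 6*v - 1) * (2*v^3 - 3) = -4*v^5 - 12*v^4 - 2*v^3 + 6*v^2 + 18*v + 3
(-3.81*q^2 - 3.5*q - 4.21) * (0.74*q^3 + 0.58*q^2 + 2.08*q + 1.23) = -2.8194*q^5 - 4.7998*q^4 - 13.0702*q^3 - 14.4081*q^2 - 13.0618*q - 5.1783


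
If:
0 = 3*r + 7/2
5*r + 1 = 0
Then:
No Solution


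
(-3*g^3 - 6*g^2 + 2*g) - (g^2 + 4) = -3*g^3 - 7*g^2 + 2*g - 4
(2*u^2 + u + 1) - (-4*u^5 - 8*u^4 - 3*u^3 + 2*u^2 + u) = 4*u^5 + 8*u^4 + 3*u^3 + 1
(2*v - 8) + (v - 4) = 3*v - 12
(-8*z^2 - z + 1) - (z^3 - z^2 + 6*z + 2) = -z^3 - 7*z^2 - 7*z - 1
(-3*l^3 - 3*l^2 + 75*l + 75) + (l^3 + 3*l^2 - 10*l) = -2*l^3 + 65*l + 75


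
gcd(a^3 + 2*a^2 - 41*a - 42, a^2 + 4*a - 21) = a + 7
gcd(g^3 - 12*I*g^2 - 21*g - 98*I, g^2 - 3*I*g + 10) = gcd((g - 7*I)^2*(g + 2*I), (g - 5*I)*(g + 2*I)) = g + 2*I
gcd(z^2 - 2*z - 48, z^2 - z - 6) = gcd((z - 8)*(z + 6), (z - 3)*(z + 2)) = 1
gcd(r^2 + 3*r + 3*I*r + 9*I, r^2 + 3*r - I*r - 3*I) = r + 3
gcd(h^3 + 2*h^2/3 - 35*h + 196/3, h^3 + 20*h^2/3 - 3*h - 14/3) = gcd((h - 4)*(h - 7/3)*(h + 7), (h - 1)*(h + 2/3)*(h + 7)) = h + 7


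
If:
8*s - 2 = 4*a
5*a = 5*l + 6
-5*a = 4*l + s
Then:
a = 91/190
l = -137/190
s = 93/190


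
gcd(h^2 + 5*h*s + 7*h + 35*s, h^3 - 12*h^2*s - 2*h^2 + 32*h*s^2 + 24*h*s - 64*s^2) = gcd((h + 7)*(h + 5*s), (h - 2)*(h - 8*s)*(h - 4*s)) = 1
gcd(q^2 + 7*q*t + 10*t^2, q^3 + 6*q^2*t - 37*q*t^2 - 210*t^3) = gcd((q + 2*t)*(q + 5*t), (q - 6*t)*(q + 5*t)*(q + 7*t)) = q + 5*t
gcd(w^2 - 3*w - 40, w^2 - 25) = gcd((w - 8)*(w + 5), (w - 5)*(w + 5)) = w + 5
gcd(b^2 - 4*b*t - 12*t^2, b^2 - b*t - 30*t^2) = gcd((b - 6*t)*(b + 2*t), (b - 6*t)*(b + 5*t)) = -b + 6*t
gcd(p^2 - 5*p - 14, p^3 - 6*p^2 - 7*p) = p - 7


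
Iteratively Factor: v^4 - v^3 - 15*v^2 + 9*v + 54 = (v - 3)*(v^3 + 2*v^2 - 9*v - 18) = (v - 3)*(v + 2)*(v^2 - 9) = (v - 3)^2*(v + 2)*(v + 3)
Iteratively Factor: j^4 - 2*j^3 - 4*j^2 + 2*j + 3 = (j + 1)*(j^3 - 3*j^2 - j + 3) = (j - 1)*(j + 1)*(j^2 - 2*j - 3) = (j - 3)*(j - 1)*(j + 1)*(j + 1)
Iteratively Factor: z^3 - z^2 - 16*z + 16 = (z - 4)*(z^2 + 3*z - 4) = (z - 4)*(z + 4)*(z - 1)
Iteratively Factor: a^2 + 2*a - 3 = (a + 3)*(a - 1)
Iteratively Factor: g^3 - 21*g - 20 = (g - 5)*(g^2 + 5*g + 4) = (g - 5)*(g + 1)*(g + 4)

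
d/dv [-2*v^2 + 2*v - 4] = 2 - 4*v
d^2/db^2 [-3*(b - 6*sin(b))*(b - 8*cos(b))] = -18*b*sin(b) - 24*b*cos(b) - 48*sin(b) + 288*sin(2*b) + 36*cos(b) - 6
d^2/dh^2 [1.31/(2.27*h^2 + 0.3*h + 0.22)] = (-13.500598*h^2 - 1.78422*h + 1.31*(4.54*h + 0.3)*(9.08*h + 0.6) - 1.308428)/(2.27*h^2 + 0.3*h + 0.22)^3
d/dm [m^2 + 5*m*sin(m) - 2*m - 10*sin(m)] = 5*m*cos(m) + 2*m + 5*sin(m) - 10*cos(m) - 2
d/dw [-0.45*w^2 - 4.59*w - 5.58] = -0.9*w - 4.59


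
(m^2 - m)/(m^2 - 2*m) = (m - 1)/(m - 2)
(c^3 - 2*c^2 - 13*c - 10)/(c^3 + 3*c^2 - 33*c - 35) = (c + 2)/(c + 7)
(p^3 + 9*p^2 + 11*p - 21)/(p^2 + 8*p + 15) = (p^2 + 6*p - 7)/(p + 5)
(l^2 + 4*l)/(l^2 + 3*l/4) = 4*(l + 4)/(4*l + 3)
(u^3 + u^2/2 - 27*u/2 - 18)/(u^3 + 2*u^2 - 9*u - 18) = (u^2 - 5*u/2 - 6)/(u^2 - u - 6)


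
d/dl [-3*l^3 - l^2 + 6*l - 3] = -9*l^2 - 2*l + 6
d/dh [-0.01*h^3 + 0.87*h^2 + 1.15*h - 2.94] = -0.03*h^2 + 1.74*h + 1.15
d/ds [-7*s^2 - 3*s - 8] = -14*s - 3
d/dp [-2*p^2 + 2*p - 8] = 2 - 4*p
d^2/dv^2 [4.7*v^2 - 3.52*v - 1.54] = 9.40000000000000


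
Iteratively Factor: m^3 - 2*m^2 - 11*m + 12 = (m - 4)*(m^2 + 2*m - 3) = (m - 4)*(m - 1)*(m + 3)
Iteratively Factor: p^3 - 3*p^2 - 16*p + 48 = (p - 4)*(p^2 + p - 12) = (p - 4)*(p - 3)*(p + 4)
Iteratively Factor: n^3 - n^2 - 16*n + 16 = (n - 4)*(n^2 + 3*n - 4) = (n - 4)*(n - 1)*(n + 4)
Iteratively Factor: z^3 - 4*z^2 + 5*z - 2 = (z - 2)*(z^2 - 2*z + 1) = (z - 2)*(z - 1)*(z - 1)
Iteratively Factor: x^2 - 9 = (x - 3)*(x + 3)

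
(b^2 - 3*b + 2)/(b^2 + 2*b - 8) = (b - 1)/(b + 4)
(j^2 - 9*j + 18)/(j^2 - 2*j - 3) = (j - 6)/(j + 1)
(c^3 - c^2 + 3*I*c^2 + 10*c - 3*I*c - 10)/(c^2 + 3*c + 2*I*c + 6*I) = (c^3 + c^2*(-1 + 3*I) + c*(10 - 3*I) - 10)/(c^2 + c*(3 + 2*I) + 6*I)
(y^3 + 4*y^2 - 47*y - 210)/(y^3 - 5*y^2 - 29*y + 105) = (y + 6)/(y - 3)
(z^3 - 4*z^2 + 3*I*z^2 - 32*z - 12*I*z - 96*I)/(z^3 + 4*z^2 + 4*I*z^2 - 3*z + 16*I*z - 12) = (z - 8)/(z + I)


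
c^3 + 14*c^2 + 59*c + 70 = (c + 2)*(c + 5)*(c + 7)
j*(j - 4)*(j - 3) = j^3 - 7*j^2 + 12*j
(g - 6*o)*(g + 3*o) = g^2 - 3*g*o - 18*o^2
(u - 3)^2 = u^2 - 6*u + 9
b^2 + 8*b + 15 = (b + 3)*(b + 5)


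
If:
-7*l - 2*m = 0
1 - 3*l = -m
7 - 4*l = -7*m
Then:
No Solution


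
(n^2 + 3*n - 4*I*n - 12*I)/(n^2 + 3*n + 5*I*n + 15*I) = (n - 4*I)/(n + 5*I)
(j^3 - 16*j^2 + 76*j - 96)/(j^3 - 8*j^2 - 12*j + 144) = (j^2 - 10*j + 16)/(j^2 - 2*j - 24)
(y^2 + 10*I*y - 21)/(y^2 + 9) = (y + 7*I)/(y - 3*I)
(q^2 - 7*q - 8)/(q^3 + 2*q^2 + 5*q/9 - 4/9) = 9*(q - 8)/(9*q^2 + 9*q - 4)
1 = 1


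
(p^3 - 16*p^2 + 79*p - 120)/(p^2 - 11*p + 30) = (p^2 - 11*p + 24)/(p - 6)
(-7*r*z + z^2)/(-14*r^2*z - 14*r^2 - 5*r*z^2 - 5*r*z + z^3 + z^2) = z/(2*r*z + 2*r + z^2 + z)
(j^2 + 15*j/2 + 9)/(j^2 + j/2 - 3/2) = (j + 6)/(j - 1)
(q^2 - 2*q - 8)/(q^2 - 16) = (q + 2)/(q + 4)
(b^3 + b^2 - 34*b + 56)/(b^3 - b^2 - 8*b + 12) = (b^2 + 3*b - 28)/(b^2 + b - 6)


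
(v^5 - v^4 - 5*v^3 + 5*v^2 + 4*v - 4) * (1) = v^5 - v^4 - 5*v^3 + 5*v^2 + 4*v - 4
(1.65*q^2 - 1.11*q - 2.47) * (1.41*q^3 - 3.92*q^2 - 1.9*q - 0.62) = 2.3265*q^5 - 8.0331*q^4 - 2.2665*q^3 + 10.7684*q^2 + 5.3812*q + 1.5314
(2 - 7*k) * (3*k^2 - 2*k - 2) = -21*k^3 + 20*k^2 + 10*k - 4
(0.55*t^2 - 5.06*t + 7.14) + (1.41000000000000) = 0.55*t^2 - 5.06*t + 8.55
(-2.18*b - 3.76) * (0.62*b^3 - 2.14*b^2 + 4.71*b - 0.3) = -1.3516*b^4 + 2.334*b^3 - 2.2214*b^2 - 17.0556*b + 1.128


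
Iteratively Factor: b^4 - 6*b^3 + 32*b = (b - 4)*(b^3 - 2*b^2 - 8*b) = b*(b - 4)*(b^2 - 2*b - 8) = b*(b - 4)*(b + 2)*(b - 4)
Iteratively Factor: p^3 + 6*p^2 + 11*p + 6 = (p + 1)*(p^2 + 5*p + 6) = (p + 1)*(p + 3)*(p + 2)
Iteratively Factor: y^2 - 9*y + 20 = (y - 4)*(y - 5)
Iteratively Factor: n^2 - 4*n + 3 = (n - 3)*(n - 1)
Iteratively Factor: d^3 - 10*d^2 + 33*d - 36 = (d - 4)*(d^2 - 6*d + 9) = (d - 4)*(d - 3)*(d - 3)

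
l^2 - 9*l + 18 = (l - 6)*(l - 3)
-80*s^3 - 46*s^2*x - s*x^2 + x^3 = (-8*s + x)*(2*s + x)*(5*s + x)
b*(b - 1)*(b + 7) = b^3 + 6*b^2 - 7*b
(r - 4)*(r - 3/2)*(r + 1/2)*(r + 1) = r^4 - 4*r^3 - 7*r^2/4 + 25*r/4 + 3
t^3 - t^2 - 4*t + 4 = (t - 2)*(t - 1)*(t + 2)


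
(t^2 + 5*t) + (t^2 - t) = 2*t^2 + 4*t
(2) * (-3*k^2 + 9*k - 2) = -6*k^2 + 18*k - 4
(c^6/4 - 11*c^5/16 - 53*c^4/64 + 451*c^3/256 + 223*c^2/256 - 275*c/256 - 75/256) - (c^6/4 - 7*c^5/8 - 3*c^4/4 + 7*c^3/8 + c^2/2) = 3*c^5/16 - 5*c^4/64 + 227*c^3/256 + 95*c^2/256 - 275*c/256 - 75/256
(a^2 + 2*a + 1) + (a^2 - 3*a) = 2*a^2 - a + 1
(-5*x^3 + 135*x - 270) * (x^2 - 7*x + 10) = -5*x^5 + 35*x^4 + 85*x^3 - 1215*x^2 + 3240*x - 2700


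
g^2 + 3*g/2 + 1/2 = (g + 1/2)*(g + 1)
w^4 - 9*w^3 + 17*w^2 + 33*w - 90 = (w - 5)*(w - 3)^2*(w + 2)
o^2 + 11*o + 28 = (o + 4)*(o + 7)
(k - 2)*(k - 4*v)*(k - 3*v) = k^3 - 7*k^2*v - 2*k^2 + 12*k*v^2 + 14*k*v - 24*v^2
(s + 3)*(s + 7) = s^2 + 10*s + 21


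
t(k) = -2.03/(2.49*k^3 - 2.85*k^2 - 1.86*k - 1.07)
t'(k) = -2.03*(-7.47*k^2 + 5.7*k + 1.86)/(2.49*k^3 - 2.85*k^2 - 1.86*k - 1.07)^2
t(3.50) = -0.03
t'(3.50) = 0.03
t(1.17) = 0.64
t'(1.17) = 0.35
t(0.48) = 0.87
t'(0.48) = -1.06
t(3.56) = -0.03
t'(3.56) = 0.03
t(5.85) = -0.01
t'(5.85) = 0.00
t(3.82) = -0.02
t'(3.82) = 0.02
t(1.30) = 0.72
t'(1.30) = 0.85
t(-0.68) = 1.07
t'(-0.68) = 3.06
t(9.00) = -0.00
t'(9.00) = 0.00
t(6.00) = -0.00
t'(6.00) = 0.00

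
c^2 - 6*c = c*(c - 6)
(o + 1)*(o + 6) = o^2 + 7*o + 6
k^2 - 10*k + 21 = (k - 7)*(k - 3)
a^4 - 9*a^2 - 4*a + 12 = (a - 3)*(a - 1)*(a + 2)^2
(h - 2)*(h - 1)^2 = h^3 - 4*h^2 + 5*h - 2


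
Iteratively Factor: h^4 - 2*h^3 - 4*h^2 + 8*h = (h)*(h^3 - 2*h^2 - 4*h + 8) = h*(h + 2)*(h^2 - 4*h + 4) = h*(h - 2)*(h + 2)*(h - 2)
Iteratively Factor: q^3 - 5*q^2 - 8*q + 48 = (q - 4)*(q^2 - q - 12) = (q - 4)*(q + 3)*(q - 4)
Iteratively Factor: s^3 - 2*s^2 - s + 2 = (s + 1)*(s^2 - 3*s + 2) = (s - 1)*(s + 1)*(s - 2)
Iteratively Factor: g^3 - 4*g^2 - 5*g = (g + 1)*(g^2 - 5*g) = g*(g + 1)*(g - 5)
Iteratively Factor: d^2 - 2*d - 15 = (d + 3)*(d - 5)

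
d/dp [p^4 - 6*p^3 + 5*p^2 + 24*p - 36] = 4*p^3 - 18*p^2 + 10*p + 24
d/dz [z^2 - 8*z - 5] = 2*z - 8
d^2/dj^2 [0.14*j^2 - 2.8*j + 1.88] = 0.280000000000000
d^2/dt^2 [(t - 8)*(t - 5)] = 2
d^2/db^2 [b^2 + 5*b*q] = 2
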